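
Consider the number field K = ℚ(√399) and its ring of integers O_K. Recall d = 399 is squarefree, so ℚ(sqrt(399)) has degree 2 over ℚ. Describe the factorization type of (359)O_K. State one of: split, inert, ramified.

split

Since 399 ≢ 1 mod 4, the ring of integers is ℤ[√399] with discriminant 4·399 = 1596.
359 ∤ 1596, so 359 is unramified.
Compute (399/359) via Euler: 40^((359-1)/2) mod 359 = 1, so (399/359) = 1.
(399/359) = 1, so 359 splits.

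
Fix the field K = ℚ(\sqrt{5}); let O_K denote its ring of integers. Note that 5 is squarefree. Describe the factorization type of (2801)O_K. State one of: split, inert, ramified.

5 mod 4 = 1, hence disc K = 5 and O_K = ℤ[(1+√5)/2].
disc(K) = 5 is not divisible by 2801; 2801 is unramified.
Euler's criterion: 5^1400 mod 2801 = 1. Thus (5|2801) = 1.
(5/2801) = 1, so 2801 splits.

p splits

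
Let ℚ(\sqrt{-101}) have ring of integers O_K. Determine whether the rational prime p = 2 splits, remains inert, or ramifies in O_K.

Since -101 ≢ 1 mod 4, the ring of integers is ℤ[√-101] with discriminant 4·(-101) = -404.
2 divides disc(K) = -404, so 2 ramifies.

ramified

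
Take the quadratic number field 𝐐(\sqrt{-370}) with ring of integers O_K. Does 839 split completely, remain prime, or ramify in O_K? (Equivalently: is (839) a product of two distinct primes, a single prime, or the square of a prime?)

-370 mod 4 = 2, hence disc K = 4·(-370) = -1480 and O_K = ℤ[√-370].
disc(K) = -1480 is not divisible by 839; 839 is unramified.
Legendre symbol by Euler's criterion: (-370/839) ≡ (-370)^419 ≡ 838 (mod 839), i.e. (-370/839) = -1.
Legendre symbol -1 ⇒ 839 is inert.

inert — (839) stays prime in O_K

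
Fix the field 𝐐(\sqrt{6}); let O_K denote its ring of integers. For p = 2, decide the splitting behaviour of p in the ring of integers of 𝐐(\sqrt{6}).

p ramifies

d = 6 ≡ 2 (mod 4), so O_K = ℤ[√6] and disc(K) = 4d = 24.
2 divides disc(K) = 24, so 2 ramifies.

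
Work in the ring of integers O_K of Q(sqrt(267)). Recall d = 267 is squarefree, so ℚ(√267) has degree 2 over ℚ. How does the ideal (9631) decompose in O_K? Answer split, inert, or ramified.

d = 267 ≡ 3 (mod 4), so O_K = ℤ[√267] and disc(K) = 4d = 1068.
disc(K) = 1068 is not divisible by 9631; 9631 is unramified.
(267/9631) = 267^4815 mod 9631 = 1, giving Legendre symbol 1.
d is a quadratic residue mod p, hence 9631 splits in O_K.

9631 splits in O_K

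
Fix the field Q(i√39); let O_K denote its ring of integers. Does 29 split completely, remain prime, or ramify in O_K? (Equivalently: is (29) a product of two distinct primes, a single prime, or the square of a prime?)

Since -39 ≡ 1 mod 4, the ring of integers is ℤ[(1+√-39)/2] with discriminant -39.
Since gcd(29, -39) = 1 the prime 29 does not ramify.
Legendre symbol by Euler's criterion: (-39/29) ≡ (-39)^14 ≡ 28 (mod 29), i.e. (-39/29) = -1.
d is a non-residue mod p, hence 29 remains inert in O_K.

p is inert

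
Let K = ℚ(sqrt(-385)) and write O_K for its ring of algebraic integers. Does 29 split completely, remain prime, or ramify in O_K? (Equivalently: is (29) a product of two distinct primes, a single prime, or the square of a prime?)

p is inert

Since -385 ≢ 1 mod 4, the ring of integers is ℤ[√-385] with discriminant 4·(-385) = -1540.
Since gcd(29, -1540) = 1 the prime 29 does not ramify.
Euler's criterion: (-385)^14 mod 29 = 28. Thus (-385|29) = -1.
(-385/29) = -1, so 29 is inert.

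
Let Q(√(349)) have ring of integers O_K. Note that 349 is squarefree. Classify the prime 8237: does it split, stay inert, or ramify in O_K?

d = 349 ≡ 1 (mod 4), so O_K = ℤ[(1+√349)/2] and disc(K) = d = 349.
8237 ∤ 349, so 8237 is unramified.
(349/8237) = 349^4118 mod 8237 = 1, giving Legendre symbol 1.
d is a quadratic residue mod p, hence 8237 splits in O_K.

8237 splits in O_K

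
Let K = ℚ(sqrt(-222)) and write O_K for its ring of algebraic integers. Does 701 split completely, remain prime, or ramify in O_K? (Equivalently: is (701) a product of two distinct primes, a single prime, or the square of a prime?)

Since -222 ≢ 1 mod 4, the ring of integers is ℤ[√-222] with discriminant 4·(-222) = -888.
disc(K) = -888 is not divisible by 701; 701 is unramified.
(-222/701) = 479^350 mod 701 = 700, giving Legendre symbol -1.
Legendre symbol -1 ⇒ 701 is inert.

remains prime (inert)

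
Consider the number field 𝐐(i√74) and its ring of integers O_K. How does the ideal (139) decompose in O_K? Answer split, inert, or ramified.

d = -74 ≡ 2 (mod 4), so O_K = ℤ[√-74] and disc(K) = 4d = -296.
139 ∤ -296, so 139 is unramified.
(-74/139) = 65^69 mod 139 = 1, giving Legendre symbol 1.
(-74/139) = 1, so 139 splits.

split — (139) = 𝔭₁𝔭₂ with 𝔭₁ ≠ 𝔭₂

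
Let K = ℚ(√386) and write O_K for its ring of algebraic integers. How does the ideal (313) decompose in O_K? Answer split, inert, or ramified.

p is inert

d = 386 ≡ 2 (mod 4), so O_K = ℤ[√386] and disc(K) = 4d = 1544.
disc(K) = 1544 is not divisible by 313; 313 is unramified.
Euler's criterion: 386^156 mod 313 = 312. Thus (386|313) = -1.
(386/313) = -1, so 313 is inert.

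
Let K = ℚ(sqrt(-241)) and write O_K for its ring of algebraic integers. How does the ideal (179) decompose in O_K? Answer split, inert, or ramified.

p splits

Since -241 ≢ 1 mod 4, the ring of integers is ℤ[√-241] with discriminant 4·(-241) = -964.
Since gcd(179, -964) = 1 the prime 179 does not ramify.
Legendre symbol by Euler's criterion: (-241/179) ≡ (-241)^89 ≡ 1 (mod 179), i.e. (-241/179) = 1.
Legendre symbol 1 ⇒ 179 is split.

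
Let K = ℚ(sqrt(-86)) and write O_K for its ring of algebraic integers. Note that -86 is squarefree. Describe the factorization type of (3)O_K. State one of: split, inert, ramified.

Since -86 ≢ 1 mod 4, the ring of integers is ℤ[√-86] with discriminant 4·(-86) = -344.
3 ∤ -344, so 3 is unramified.
(-86/3) = 1^1 mod 3 = 1, giving Legendre symbol 1.
Legendre symbol 1 ⇒ 3 is split.

3 splits in O_K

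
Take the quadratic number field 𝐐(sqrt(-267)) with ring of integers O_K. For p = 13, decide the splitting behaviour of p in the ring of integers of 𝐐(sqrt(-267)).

-267 mod 4 = 1, hence disc K = -267 and O_K = ℤ[(1+√-267)/2].
13 ∤ -267, so 13 is unramified.
Legendre symbol by Euler's criterion: (-267/13) ≡ (-267)^6 ≡ 12 (mod 13), i.e. (-267/13) = -1.
(-267/13) = -1, so 13 is inert.

remains prime (inert)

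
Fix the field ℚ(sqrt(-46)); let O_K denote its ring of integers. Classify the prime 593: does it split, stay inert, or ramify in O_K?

Since -46 ≢ 1 mod 4, the ring of integers is ℤ[√-46] with discriminant 4·(-46) = -184.
Since gcd(593, -184) = 1 the prime 593 does not ramify.
Legendre symbol by Euler's criterion: (-46/593) ≡ (-46)^296 ≡ 1 (mod 593), i.e. (-46/593) = 1.
(-46/593) = 1, so 593 splits.

593 splits in O_K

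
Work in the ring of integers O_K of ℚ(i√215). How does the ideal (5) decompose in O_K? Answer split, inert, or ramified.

d = -215 ≡ 1 (mod 4), so O_K = ℤ[(1+√-215)/2] and disc(K) = d = -215.
disc(K) = -215 = 5·(-43), so p = 5 is ramified.

ramifies in O_K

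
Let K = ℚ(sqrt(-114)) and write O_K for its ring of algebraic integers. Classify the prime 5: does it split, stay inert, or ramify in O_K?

split

d = -114 ≡ 2 (mod 4), so O_K = ℤ[√-114] and disc(K) = 4d = -456.
disc(K) = -456 is not divisible by 5; 5 is unramified.
Euler's criterion: (-114)^2 mod 5 = 1. Thus (-114|5) = 1.
Legendre symbol 1 ⇒ 5 is split.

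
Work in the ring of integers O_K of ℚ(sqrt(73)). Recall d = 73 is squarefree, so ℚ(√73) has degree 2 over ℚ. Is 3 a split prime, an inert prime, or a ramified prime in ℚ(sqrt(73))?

Since 73 ≡ 1 mod 4, the ring of integers is ℤ[(1+√73)/2] with discriminant 73.
disc(K) = 73 is not divisible by 3; 3 is unramified.
Legendre symbol by Euler's criterion: (73/3) ≡ 73^1 ≡ 1 (mod 3), i.e. (73/3) = 1.
Legendre symbol 1 ⇒ 3 is split.

splits completely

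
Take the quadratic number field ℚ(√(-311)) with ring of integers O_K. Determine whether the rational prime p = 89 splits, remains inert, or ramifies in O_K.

89 splits in O_K

Since -311 ≡ 1 mod 4, the ring of integers is ℤ[(1+√-311)/2] with discriminant -311.
disc(K) = -311 is not divisible by 89; 89 is unramified.
Legendre symbol by Euler's criterion: (-311/89) ≡ (-311)^44 ≡ 1 (mod 89), i.e. (-311/89) = 1.
Legendre symbol 1 ⇒ 89 is split.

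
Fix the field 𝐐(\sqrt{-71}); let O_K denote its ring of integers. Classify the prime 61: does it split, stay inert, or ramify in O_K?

inert — (61) stays prime in O_K

Since -71 ≡ 1 mod 4, the ring of integers is ℤ[(1+√-71)/2] with discriminant -71.
disc(K) = -71 is not divisible by 61; 61 is unramified.
Euler's criterion: (-71)^30 mod 61 = 60. Thus (-71|61) = -1.
d is a non-residue mod p, hence 61 remains inert in O_K.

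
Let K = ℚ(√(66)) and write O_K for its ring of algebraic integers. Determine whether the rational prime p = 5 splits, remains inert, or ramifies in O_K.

split — (5) = 𝔭₁𝔭₂ with 𝔭₁ ≠ 𝔭₂

Since 66 ≢ 1 mod 4, the ring of integers is ℤ[√66] with discriminant 4·66 = 264.
disc(K) = 264 is not divisible by 5; 5 is unramified.
Legendre symbol by Euler's criterion: (66/5) ≡ 66^2 ≡ 1 (mod 5), i.e. (66/5) = 1.
(66/5) = 1, so 5 splits.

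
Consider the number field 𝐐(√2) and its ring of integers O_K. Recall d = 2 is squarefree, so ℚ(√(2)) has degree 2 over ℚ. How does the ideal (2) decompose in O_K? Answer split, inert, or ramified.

2 mod 4 = 2, hence disc K = 4·2 = 8 and O_K = ℤ[√2].
Ramification test: 2 | 8. The prime 2 ramifies in K.

ramifies in O_K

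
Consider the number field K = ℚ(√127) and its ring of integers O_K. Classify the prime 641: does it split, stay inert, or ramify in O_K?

inert — (641) stays prime in O_K

d = 127 ≡ 3 (mod 4), so O_K = ℤ[√127] and disc(K) = 4d = 508.
Since gcd(641, 508) = 1 the prime 641 does not ramify.
Legendre symbol by Euler's criterion: (127/641) ≡ 127^320 ≡ 640 (mod 641), i.e. (127/641) = -1.
(127/641) = -1, so 641 is inert.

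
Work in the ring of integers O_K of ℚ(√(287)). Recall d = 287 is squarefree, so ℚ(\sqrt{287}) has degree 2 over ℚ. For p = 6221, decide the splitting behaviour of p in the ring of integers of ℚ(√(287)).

splits completely

Since 287 ≢ 1 mod 4, the ring of integers is ℤ[√287] with discriminant 4·287 = 1148.
disc(K) = 1148 is not divisible by 6221; 6221 is unramified.
Compute (287/6221) via Euler: 287^((6221-1)/2) mod 6221 = 1, so (287/6221) = 1.
Legendre symbol 1 ⇒ 6221 is split.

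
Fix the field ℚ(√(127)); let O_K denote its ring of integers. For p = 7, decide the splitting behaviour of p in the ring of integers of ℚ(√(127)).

127 mod 4 = 3, hence disc K = 4·127 = 508 and O_K = ℤ[√127].
7 ∤ 508, so 7 is unramified.
Legendre symbol by Euler's criterion: (127/7) ≡ 127^3 ≡ 1 (mod 7), i.e. (127/7) = 1.
d is a quadratic residue mod p, hence 7 splits in O_K.

splits completely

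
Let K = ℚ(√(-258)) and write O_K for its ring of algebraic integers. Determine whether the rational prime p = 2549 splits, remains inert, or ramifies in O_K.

d = -258 ≡ 2 (mod 4), so O_K = ℤ[√-258] and disc(K) = 4d = -1032.
Since gcd(2549, -1032) = 1 the prime 2549 does not ramify.
(-258/2549) = 2291^1274 mod 2549 = 2548, giving Legendre symbol -1.
(-258/2549) = -1, so 2549 is inert.

remains prime (inert)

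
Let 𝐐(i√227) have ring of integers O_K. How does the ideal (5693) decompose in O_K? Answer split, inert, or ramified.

d = -227 ≡ 1 (mod 4), so O_K = ℤ[(1+√-227)/2] and disc(K) = d = -227.
5693 ∤ -227, so 5693 is unramified.
Euler's criterion: (-227)^2846 mod 5693 = 5692. Thus (-227|5693) = -1.
(-227/5693) = -1, so 5693 is inert.

p is inert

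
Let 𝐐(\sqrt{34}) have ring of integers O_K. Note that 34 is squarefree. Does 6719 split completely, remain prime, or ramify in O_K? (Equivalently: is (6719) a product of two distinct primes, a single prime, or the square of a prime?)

Since 34 ≢ 1 mod 4, the ring of integers is ℤ[√34] with discriminant 4·34 = 136.
disc(K) = 136 is not divisible by 6719; 6719 is unramified.
(34/6719) = 34^3359 mod 6719 = 1, giving Legendre symbol 1.
Legendre symbol 1 ⇒ 6719 is split.

split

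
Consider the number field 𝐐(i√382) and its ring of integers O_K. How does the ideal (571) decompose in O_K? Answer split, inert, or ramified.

d = -382 ≡ 2 (mod 4), so O_K = ℤ[√-382] and disc(K) = 4d = -1528.
Since gcd(571, -1528) = 1 the prime 571 does not ramify.
(-382/571) = 189^285 mod 571 = 1, giving Legendre symbol 1.
(-382/571) = 1, so 571 splits.

571 splits in O_K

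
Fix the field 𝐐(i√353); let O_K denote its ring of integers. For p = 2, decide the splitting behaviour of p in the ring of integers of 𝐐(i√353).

ramified — (2) = 𝔭²

-353 mod 4 = 3, hence disc K = 4·(-353) = -1412 and O_K = ℤ[√-353].
Ramification test: 2 | -1412. The prime 2 ramifies in K.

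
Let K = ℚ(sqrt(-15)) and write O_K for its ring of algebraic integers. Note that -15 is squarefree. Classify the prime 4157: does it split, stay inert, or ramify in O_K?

p splits

-15 mod 4 = 1, hence disc K = -15 and O_K = ℤ[(1+√-15)/2].
4157 ∤ -15, so 4157 is unramified.
Compute (-15/4157) via Euler: 4142^((4157-1)/2) mod 4157 = 1, so (-15/4157) = 1.
d is a quadratic residue mod p, hence 4157 splits in O_K.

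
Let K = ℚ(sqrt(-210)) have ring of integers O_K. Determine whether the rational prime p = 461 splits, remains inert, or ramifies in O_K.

inert — (461) stays prime in O_K

-210 mod 4 = 2, hence disc K = 4·(-210) = -840 and O_K = ℤ[√-210].
461 ∤ -840, so 461 is unramified.
Legendre symbol by Euler's criterion: (-210/461) ≡ (-210)^230 ≡ 460 (mod 461), i.e. (-210/461) = -1.
Legendre symbol -1 ⇒ 461 is inert.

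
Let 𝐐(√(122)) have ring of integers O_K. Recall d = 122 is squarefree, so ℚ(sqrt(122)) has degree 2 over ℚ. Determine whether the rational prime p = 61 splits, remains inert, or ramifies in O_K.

ramified

Since 122 ≢ 1 mod 4, the ring of integers is ℤ[√122] with discriminant 4·122 = 488.
disc(K) = 488 = 61·8, so p = 61 is ramified.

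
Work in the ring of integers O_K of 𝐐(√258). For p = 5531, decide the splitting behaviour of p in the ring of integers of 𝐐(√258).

258 mod 4 = 2, hence disc K = 4·258 = 1032 and O_K = ℤ[√258].
disc(K) = 1032 is not divisible by 5531; 5531 is unramified.
Legendre symbol by Euler's criterion: (258/5531) ≡ 258^2765 ≡ 5530 (mod 5531), i.e. (258/5531) = -1.
(258/5531) = -1, so 5531 is inert.

inert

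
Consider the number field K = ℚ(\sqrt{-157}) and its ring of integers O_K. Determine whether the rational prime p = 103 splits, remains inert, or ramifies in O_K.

split — (103) = 𝔭₁𝔭₂ with 𝔭₁ ≠ 𝔭₂

d = -157 ≡ 3 (mod 4), so O_K = ℤ[√-157] and disc(K) = 4d = -628.
Since gcd(103, -628) = 1 the prime 103 does not ramify.
Euler's criterion: (-157)^51 mod 103 = 1. Thus (-157|103) = 1.
(-157/103) = 1, so 103 splits.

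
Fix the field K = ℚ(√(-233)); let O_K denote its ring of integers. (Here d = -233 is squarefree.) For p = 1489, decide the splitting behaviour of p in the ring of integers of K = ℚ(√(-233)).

split — (1489) = 𝔭₁𝔭₂ with 𝔭₁ ≠ 𝔭₂

d = -233 ≡ 3 (mod 4), so O_K = ℤ[√-233] and disc(K) = 4d = -932.
Since gcd(1489, -932) = 1 the prime 1489 does not ramify.
Euler's criterion: (-233)^744 mod 1489 = 1. Thus (-233|1489) = 1.
d is a quadratic residue mod p, hence 1489 splits in O_K.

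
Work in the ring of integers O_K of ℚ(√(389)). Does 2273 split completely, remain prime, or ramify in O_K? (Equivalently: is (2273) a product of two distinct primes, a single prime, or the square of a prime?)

d = 389 ≡ 1 (mod 4), so O_K = ℤ[(1+√389)/2] and disc(K) = d = 389.
disc(K) = 389 is not divisible by 2273; 2273 is unramified.
Compute (389/2273) via Euler: 389^((2273-1)/2) mod 2273 = 2272, so (389/2273) = -1.
Legendre symbol -1 ⇒ 2273 is inert.

p is inert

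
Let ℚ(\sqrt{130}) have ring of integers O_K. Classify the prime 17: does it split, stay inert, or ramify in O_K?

remains prime (inert)

Since 130 ≢ 1 mod 4, the ring of integers is ℤ[√130] with discriminant 4·130 = 520.
Since gcd(17, 520) = 1 the prime 17 does not ramify.
(130/17) = 11^8 mod 17 = 16, giving Legendre symbol -1.
(130/17) = -1, so 17 is inert.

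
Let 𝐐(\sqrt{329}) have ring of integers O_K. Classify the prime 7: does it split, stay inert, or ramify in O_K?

p ramifies

d = 329 ≡ 1 (mod 4), so O_K = ℤ[(1+√329)/2] and disc(K) = d = 329.
disc(K) = 329 = 7·47, so p = 7 is ramified.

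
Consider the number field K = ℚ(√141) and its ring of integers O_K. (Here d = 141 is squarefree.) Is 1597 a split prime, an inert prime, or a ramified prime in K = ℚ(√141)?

d = 141 ≡ 1 (mod 4), so O_K = ℤ[(1+√141)/2] and disc(K) = d = 141.
Since gcd(1597, 141) = 1 the prime 1597 does not ramify.
Euler's criterion: 141^798 mod 1597 = 1596. Thus (141|1597) = -1.
d is a non-residue mod p, hence 1597 remains inert in O_K.

inert — (1597) stays prime in O_K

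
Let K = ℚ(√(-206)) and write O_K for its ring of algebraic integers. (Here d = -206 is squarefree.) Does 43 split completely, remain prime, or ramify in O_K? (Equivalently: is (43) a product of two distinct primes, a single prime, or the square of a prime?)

-206 mod 4 = 2, hence disc K = 4·(-206) = -824 and O_K = ℤ[√-206].
disc(K) = -824 is not divisible by 43; 43 is unramified.
Euler's criterion: (-206)^21 mod 43 = 1. Thus (-206|43) = 1.
(-206/43) = 1, so 43 splits.

43 splits in O_K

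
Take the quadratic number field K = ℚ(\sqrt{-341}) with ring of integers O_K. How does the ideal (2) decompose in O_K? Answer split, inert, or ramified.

ramified

-341 mod 4 = 3, hence disc K = 4·(-341) = -1364 and O_K = ℤ[√-341].
Ramification test: 2 | -1364. The prime 2 ramifies in K.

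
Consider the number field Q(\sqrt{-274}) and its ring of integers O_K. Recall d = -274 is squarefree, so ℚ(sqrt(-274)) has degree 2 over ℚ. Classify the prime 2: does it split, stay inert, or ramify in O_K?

-274 mod 4 = 2, hence disc K = 4·(-274) = -1096 and O_K = ℤ[√-274].
Ramification test: 2 | -1096. The prime 2 ramifies in K.

ramifies in O_K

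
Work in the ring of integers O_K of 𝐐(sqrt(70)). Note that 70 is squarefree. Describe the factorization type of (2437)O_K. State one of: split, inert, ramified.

Since 70 ≢ 1 mod 4, the ring of integers is ℤ[√70] with discriminant 4·70 = 280.
Since gcd(2437, 280) = 1 the prime 2437 does not ramify.
Compute (70/2437) via Euler: 70^((2437-1)/2) mod 2437 = 1, so (70/2437) = 1.
d is a quadratic residue mod p, hence 2437 splits in O_K.

split — (2437) = 𝔭₁𝔭₂ with 𝔭₁ ≠ 𝔭₂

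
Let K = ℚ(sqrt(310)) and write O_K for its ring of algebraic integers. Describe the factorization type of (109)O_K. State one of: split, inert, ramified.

p is inert

Since 310 ≢ 1 mod 4, the ring of integers is ℤ[√310] with discriminant 4·310 = 1240.
109 ∤ 1240, so 109 is unramified.
Compute (310/109) via Euler: 92^((109-1)/2) mod 109 = 108, so (310/109) = -1.
(310/109) = -1, so 109 is inert.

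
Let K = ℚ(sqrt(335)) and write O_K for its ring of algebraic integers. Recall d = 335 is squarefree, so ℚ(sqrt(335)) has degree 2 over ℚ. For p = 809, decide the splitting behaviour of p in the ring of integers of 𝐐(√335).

remains prime (inert)

d = 335 ≡ 3 (mod 4), so O_K = ℤ[√335] and disc(K) = 4d = 1340.
Since gcd(809, 1340) = 1 the prime 809 does not ramify.
(335/809) = 335^404 mod 809 = 808, giving Legendre symbol -1.
Legendre symbol -1 ⇒ 809 is inert.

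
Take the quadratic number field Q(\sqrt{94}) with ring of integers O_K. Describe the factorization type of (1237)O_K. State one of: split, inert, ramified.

splits completely

d = 94 ≡ 2 (mod 4), so O_K = ℤ[√94] and disc(K) = 4d = 376.
Since gcd(1237, 376) = 1 the prime 1237 does not ramify.
Compute (94/1237) via Euler: 94^((1237-1)/2) mod 1237 = 1, so (94/1237) = 1.
d is a quadratic residue mod p, hence 1237 splits in O_K.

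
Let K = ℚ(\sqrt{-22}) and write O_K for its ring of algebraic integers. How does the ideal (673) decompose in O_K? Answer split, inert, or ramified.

673 remains inert

d = -22 ≡ 2 (mod 4), so O_K = ℤ[√-22] and disc(K) = 4d = -88.
673 ∤ -88, so 673 is unramified.
(-22/673) = 651^336 mod 673 = 672, giving Legendre symbol -1.
Legendre symbol -1 ⇒ 673 is inert.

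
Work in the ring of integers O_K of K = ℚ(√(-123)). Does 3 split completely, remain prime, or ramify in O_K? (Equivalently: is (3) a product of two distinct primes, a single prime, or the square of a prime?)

3 is ramified

Since -123 ≡ 1 mod 4, the ring of integers is ℤ[(1+√-123)/2] with discriminant -123.
Ramification test: 3 | -123. The prime 3 ramifies in K.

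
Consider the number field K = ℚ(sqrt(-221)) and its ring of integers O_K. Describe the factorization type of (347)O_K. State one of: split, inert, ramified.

d = -221 ≡ 3 (mod 4), so O_K = ℤ[√-221] and disc(K) = 4d = -884.
347 ∤ -884, so 347 is unramified.
(-221/347) = 126^173 mod 347 = 1, giving Legendre symbol 1.
d is a quadratic residue mod p, hence 347 splits in O_K.

split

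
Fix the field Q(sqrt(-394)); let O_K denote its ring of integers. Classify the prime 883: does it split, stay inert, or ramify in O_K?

Since -394 ≢ 1 mod 4, the ring of integers is ℤ[√-394] with discriminant 4·(-394) = -1576.
disc(K) = -1576 is not divisible by 883; 883 is unramified.
(-394/883) = 489^441 mod 883 = 882, giving Legendre symbol -1.
Legendre symbol -1 ⇒ 883 is inert.

remains prime (inert)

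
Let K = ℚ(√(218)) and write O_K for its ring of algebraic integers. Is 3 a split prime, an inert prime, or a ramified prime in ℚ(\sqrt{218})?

218 mod 4 = 2, hence disc K = 4·218 = 872 and O_K = ℤ[√218].
3 ∤ 872, so 3 is unramified.
(218/3) = 2^1 mod 3 = 2, giving Legendre symbol -1.
d is a non-residue mod p, hence 3 remains inert in O_K.

p is inert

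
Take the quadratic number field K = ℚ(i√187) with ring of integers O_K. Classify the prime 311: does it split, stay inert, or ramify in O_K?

-187 mod 4 = 1, hence disc K = -187 and O_K = ℤ[(1+√-187)/2].
311 ∤ -187, so 311 is unramified.
Euler's criterion: (-187)^155 mod 311 = 310. Thus (-187|311) = -1.
d is a non-residue mod p, hence 311 remains inert in O_K.

remains prime (inert)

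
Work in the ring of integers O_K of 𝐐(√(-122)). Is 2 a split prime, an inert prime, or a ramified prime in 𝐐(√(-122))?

p ramifies

Since -122 ≢ 1 mod 4, the ring of integers is ℤ[√-122] with discriminant 4·(-122) = -488.
disc(K) = -488 = 2·(-244), so p = 2 is ramified.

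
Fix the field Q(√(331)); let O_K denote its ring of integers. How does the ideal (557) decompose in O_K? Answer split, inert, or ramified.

d = 331 ≡ 3 (mod 4), so O_K = ℤ[√331] and disc(K) = 4d = 1324.
Since gcd(557, 1324) = 1 the prime 557 does not ramify.
Legendre symbol by Euler's criterion: (331/557) ≡ 331^278 ≡ 556 (mod 557), i.e. (331/557) = -1.
(331/557) = -1, so 557 is inert.

p is inert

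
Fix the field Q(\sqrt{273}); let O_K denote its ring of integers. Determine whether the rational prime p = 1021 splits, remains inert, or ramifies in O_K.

273 mod 4 = 1, hence disc K = 273 and O_K = ℤ[(1+√273)/2].
1021 ∤ 273, so 1021 is unramified.
Euler's criterion: 273^510 mod 1021 = 1. Thus (273|1021) = 1.
Legendre symbol 1 ⇒ 1021 is split.

1021 splits in O_K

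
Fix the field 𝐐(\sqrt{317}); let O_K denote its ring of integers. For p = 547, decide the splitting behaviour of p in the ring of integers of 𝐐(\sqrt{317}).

split

d = 317 ≡ 1 (mod 4), so O_K = ℤ[(1+√317)/2] and disc(K) = d = 317.
547 ∤ 317, so 547 is unramified.
Euler's criterion: 317^273 mod 547 = 1. Thus (317|547) = 1.
(317/547) = 1, so 547 splits.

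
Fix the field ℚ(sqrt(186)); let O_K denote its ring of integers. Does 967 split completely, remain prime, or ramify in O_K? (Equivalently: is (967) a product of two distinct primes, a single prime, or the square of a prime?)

Since 186 ≢ 1 mod 4, the ring of integers is ℤ[√186] with discriminant 4·186 = 744.
disc(K) = 744 is not divisible by 967; 967 is unramified.
Compute (186/967) via Euler: 186^((967-1)/2) mod 967 = 966, so (186/967) = -1.
(186/967) = -1, so 967 is inert.

inert — (967) stays prime in O_K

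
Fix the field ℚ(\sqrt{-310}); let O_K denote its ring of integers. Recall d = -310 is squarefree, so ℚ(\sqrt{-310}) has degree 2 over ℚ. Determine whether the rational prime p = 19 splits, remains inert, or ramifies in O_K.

inert

Since -310 ≢ 1 mod 4, the ring of integers is ℤ[√-310] with discriminant 4·(-310) = -1240.
disc(K) = -1240 is not divisible by 19; 19 is unramified.
Compute (-310/19) via Euler: 13^((19-1)/2) mod 19 = 18, so (-310/19) = -1.
d is a non-residue mod p, hence 19 remains inert in O_K.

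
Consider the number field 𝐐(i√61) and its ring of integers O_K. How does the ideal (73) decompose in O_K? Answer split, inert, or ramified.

Since -61 ≢ 1 mod 4, the ring of integers is ℤ[√-61] with discriminant 4·(-61) = -244.
Since gcd(73, -244) = 1 the prime 73 does not ramify.
(-61/73) = 12^36 mod 73 = 1, giving Legendre symbol 1.
Legendre symbol 1 ⇒ 73 is split.

73 splits in O_K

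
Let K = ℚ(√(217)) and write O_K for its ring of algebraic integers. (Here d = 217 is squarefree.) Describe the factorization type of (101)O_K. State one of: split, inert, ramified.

217 mod 4 = 1, hence disc K = 217 and O_K = ℤ[(1+√217)/2].
101 ∤ 217, so 101 is unramified.
Legendre symbol by Euler's criterion: (217/101) ≡ 217^50 ≡ 100 (mod 101), i.e. (217/101) = -1.
d is a non-residue mod p, hence 101 remains inert in O_K.

inert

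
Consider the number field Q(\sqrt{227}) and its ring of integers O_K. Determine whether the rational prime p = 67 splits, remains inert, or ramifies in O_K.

split

227 mod 4 = 3, hence disc K = 4·227 = 908 and O_K = ℤ[√227].
Since gcd(67, 908) = 1 the prime 67 does not ramify.
Euler's criterion: 227^33 mod 67 = 1. Thus (227|67) = 1.
Legendre symbol 1 ⇒ 67 is split.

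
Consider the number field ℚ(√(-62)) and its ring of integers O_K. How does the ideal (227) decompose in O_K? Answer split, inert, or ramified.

Since -62 ≢ 1 mod 4, the ring of integers is ℤ[√-62] with discriminant 4·(-62) = -248.
227 ∤ -248, so 227 is unramified.
Euler's criterion: (-62)^113 mod 227 = 226. Thus (-62|227) = -1.
d is a non-residue mod p, hence 227 remains inert in O_K.

p is inert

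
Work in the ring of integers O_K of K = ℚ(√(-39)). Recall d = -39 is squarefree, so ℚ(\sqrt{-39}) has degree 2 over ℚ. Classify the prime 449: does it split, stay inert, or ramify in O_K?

splits completely

-39 mod 4 = 1, hence disc K = -39 and O_K = ℤ[(1+√-39)/2].
disc(K) = -39 is not divisible by 449; 449 is unramified.
Legendre symbol by Euler's criterion: (-39/449) ≡ (-39)^224 ≡ 1 (mod 449), i.e. (-39/449) = 1.
Legendre symbol 1 ⇒ 449 is split.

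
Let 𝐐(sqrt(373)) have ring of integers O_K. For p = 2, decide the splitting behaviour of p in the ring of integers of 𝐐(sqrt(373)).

373 mod 4 = 1, hence disc K = 373 and O_K = ℤ[(1+√373)/2].
2 ∤ 373, so 2 is unramified.
For p = 2 with d ≡ 1 (mod 4): d mod 8 = 5, so 2 is inert.

remains prime (inert)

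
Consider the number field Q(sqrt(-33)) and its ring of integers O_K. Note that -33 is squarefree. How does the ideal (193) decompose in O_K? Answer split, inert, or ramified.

p is inert

-33 mod 4 = 3, hence disc K = 4·(-33) = -132 and O_K = ℤ[√-33].
disc(K) = -132 is not divisible by 193; 193 is unramified.
Legendre symbol by Euler's criterion: (-33/193) ≡ (-33)^96 ≡ 192 (mod 193), i.e. (-33/193) = -1.
d is a non-residue mod p, hence 193 remains inert in O_K.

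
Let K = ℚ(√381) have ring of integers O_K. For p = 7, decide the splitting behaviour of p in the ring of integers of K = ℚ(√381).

d = 381 ≡ 1 (mod 4), so O_K = ℤ[(1+√381)/2] and disc(K) = d = 381.
Since gcd(7, 381) = 1 the prime 7 does not ramify.
Euler's criterion: 381^3 mod 7 = 6. Thus (381|7) = -1.
d is a non-residue mod p, hence 7 remains inert in O_K.

inert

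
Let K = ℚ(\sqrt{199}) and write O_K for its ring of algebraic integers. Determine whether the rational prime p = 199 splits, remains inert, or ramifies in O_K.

ramified

199 mod 4 = 3, hence disc K = 4·199 = 796 and O_K = ℤ[√199].
disc(K) = 796 = 199·4, so p = 199 is ramified.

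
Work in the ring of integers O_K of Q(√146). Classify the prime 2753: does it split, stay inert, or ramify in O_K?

2753 remains inert

146 mod 4 = 2, hence disc K = 4·146 = 584 and O_K = ℤ[√146].
Since gcd(2753, 584) = 1 the prime 2753 does not ramify.
(146/2753) = 146^1376 mod 2753 = 2752, giving Legendre symbol -1.
d is a non-residue mod p, hence 2753 remains inert in O_K.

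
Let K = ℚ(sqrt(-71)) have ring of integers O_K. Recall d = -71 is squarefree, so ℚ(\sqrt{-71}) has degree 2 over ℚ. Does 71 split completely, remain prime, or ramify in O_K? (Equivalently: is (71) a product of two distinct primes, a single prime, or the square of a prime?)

d = -71 ≡ 1 (mod 4), so O_K = ℤ[(1+√-71)/2] and disc(K) = d = -71.
disc(K) = -71 = 71·(-1), so p = 71 is ramified.

ramifies in O_K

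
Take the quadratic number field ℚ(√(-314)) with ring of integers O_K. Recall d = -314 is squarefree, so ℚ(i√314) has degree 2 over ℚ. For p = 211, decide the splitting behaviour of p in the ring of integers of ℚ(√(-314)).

-314 mod 4 = 2, hence disc K = 4·(-314) = -1256 and O_K = ℤ[√-314].
211 ∤ -1256, so 211 is unramified.
(-314/211) = 108^105 mod 211 = 210, giving Legendre symbol -1.
Legendre symbol -1 ⇒ 211 is inert.

inert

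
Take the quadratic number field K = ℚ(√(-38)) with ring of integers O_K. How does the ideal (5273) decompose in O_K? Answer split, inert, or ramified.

-38 mod 4 = 2, hence disc K = 4·(-38) = -152 and O_K = ℤ[√-38].
5273 ∤ -152, so 5273 is unramified.
Euler's criterion: (-38)^2636 mod 5273 = 5272. Thus (-38|5273) = -1.
(-38/5273) = -1, so 5273 is inert.

remains prime (inert)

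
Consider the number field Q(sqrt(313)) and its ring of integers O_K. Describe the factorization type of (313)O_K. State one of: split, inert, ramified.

Since 313 ≡ 1 mod 4, the ring of integers is ℤ[(1+√313)/2] with discriminant 313.
disc(K) = 313 = 313·1, so p = 313 is ramified.

ramifies in O_K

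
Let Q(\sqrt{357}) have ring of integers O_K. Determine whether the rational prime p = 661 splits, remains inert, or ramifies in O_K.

357 mod 4 = 1, hence disc K = 357 and O_K = ℤ[(1+√357)/2].
Since gcd(661, 357) = 1 the prime 661 does not ramify.
Compute (357/661) via Euler: 357^((661-1)/2) mod 661 = 660, so (357/661) = -1.
Legendre symbol -1 ⇒ 661 is inert.

p is inert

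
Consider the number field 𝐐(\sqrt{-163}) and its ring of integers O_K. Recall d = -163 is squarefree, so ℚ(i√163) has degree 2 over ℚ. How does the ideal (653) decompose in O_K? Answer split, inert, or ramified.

Since -163 ≡ 1 mod 4, the ring of integers is ℤ[(1+√-163)/2] with discriminant -163.
653 ∤ -163, so 653 is unramified.
(-163/653) = 490^326 mod 653 = 1, giving Legendre symbol 1.
d is a quadratic residue mod p, hence 653 splits in O_K.

split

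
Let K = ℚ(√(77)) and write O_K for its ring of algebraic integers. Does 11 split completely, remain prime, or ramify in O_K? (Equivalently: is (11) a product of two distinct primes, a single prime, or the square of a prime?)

ramified — (11) = 𝔭²

77 mod 4 = 1, hence disc K = 77 and O_K = ℤ[(1+√77)/2].
disc(K) = 77 = 11·7, so p = 11 is ramified.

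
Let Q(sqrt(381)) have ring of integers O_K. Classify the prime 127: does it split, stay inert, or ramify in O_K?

381 mod 4 = 1, hence disc K = 381 and O_K = ℤ[(1+√381)/2].
Ramification test: 127 | 381. The prime 127 ramifies in K.

ramified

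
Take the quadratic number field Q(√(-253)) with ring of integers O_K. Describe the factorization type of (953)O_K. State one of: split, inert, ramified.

split — (953) = 𝔭₁𝔭₂ with 𝔭₁ ≠ 𝔭₂

-253 mod 4 = 3, hence disc K = 4·(-253) = -1012 and O_K = ℤ[√-253].
Since gcd(953, -1012) = 1 the prime 953 does not ramify.
Compute (-253/953) via Euler: 700^((953-1)/2) mod 953 = 1, so (-253/953) = 1.
Legendre symbol 1 ⇒ 953 is split.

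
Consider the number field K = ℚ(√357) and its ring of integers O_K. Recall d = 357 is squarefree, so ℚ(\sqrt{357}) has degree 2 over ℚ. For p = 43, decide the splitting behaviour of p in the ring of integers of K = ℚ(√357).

split

357 mod 4 = 1, hence disc K = 357 and O_K = ℤ[(1+√357)/2].
Since gcd(43, 357) = 1 the prime 43 does not ramify.
Legendre symbol by Euler's criterion: (357/43) ≡ 357^21 ≡ 1 (mod 43), i.e. (357/43) = 1.
d is a quadratic residue mod p, hence 43 splits in O_K.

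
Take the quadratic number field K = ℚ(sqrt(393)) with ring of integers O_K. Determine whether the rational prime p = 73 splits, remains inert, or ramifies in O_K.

inert — (73) stays prime in O_K

393 mod 4 = 1, hence disc K = 393 and O_K = ℤ[(1+√393)/2].
disc(K) = 393 is not divisible by 73; 73 is unramified.
Compute (393/73) via Euler: 28^((73-1)/2) mod 73 = 72, so (393/73) = -1.
d is a non-residue mod p, hence 73 remains inert in O_K.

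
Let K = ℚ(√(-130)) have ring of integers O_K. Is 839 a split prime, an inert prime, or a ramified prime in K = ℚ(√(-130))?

-130 mod 4 = 2, hence disc K = 4·(-130) = -520 and O_K = ℤ[√-130].
Since gcd(839, -520) = 1 the prime 839 does not ramify.
Euler's criterion: (-130)^419 mod 839 = 1. Thus (-130|839) = 1.
d is a quadratic residue mod p, hence 839 splits in O_K.

split — (839) = 𝔭₁𝔭₂ with 𝔭₁ ≠ 𝔭₂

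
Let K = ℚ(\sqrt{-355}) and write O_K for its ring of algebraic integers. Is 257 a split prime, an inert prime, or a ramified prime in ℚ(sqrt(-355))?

split — (257) = 𝔭₁𝔭₂ with 𝔭₁ ≠ 𝔭₂

Since -355 ≡ 1 mod 4, the ring of integers is ℤ[(1+√-355)/2] with discriminant -355.
disc(K) = -355 is not divisible by 257; 257 is unramified.
Legendre symbol by Euler's criterion: (-355/257) ≡ (-355)^128 ≡ 1 (mod 257), i.e. (-355/257) = 1.
Legendre symbol 1 ⇒ 257 is split.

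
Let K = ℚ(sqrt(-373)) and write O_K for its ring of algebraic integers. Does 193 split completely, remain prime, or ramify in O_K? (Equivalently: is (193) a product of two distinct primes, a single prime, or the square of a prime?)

Since -373 ≢ 1 mod 4, the ring of integers is ℤ[√-373] with discriminant 4·(-373) = -1492.
disc(K) = -1492 is not divisible by 193; 193 is unramified.
Euler's criterion: (-373)^96 mod 193 = 192. Thus (-373|193) = -1.
d is a non-residue mod p, hence 193 remains inert in O_K.

p is inert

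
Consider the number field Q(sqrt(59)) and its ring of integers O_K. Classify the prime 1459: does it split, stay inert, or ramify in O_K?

59 mod 4 = 3, hence disc K = 4·59 = 236 and O_K = ℤ[√59].
1459 ∤ 236, so 1459 is unramified.
(59/1459) = 59^729 mod 1459 = 1, giving Legendre symbol 1.
d is a quadratic residue mod p, hence 1459 splits in O_K.

split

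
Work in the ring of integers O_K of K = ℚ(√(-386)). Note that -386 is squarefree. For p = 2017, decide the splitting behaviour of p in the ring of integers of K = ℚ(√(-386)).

p is inert

d = -386 ≡ 2 (mod 4), so O_K = ℤ[√-386] and disc(K) = 4d = -1544.
2017 ∤ -1544, so 2017 is unramified.
Legendre symbol by Euler's criterion: (-386/2017) ≡ (-386)^1008 ≡ 2016 (mod 2017), i.e. (-386/2017) = -1.
d is a non-residue mod p, hence 2017 remains inert in O_K.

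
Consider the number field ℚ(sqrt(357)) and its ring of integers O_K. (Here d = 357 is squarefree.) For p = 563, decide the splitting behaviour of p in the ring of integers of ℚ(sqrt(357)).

563 splits in O_K

357 mod 4 = 1, hence disc K = 357 and O_K = ℤ[(1+√357)/2].
disc(K) = 357 is not divisible by 563; 563 is unramified.
Legendre symbol by Euler's criterion: (357/563) ≡ 357^281 ≡ 1 (mod 563), i.e. (357/563) = 1.
d is a quadratic residue mod p, hence 563 splits in O_K.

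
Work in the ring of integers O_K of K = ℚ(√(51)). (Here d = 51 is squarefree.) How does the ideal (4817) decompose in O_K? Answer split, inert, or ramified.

split

d = 51 ≡ 3 (mod 4), so O_K = ℤ[√51] and disc(K) = 4d = 204.
4817 ∤ 204, so 4817 is unramified.
Euler's criterion: 51^2408 mod 4817 = 1. Thus (51|4817) = 1.
(51/4817) = 1, so 4817 splits.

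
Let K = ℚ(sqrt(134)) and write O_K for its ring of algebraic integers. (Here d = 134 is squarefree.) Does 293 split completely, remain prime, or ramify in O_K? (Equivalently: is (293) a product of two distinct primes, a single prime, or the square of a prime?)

d = 134 ≡ 2 (mod 4), so O_K = ℤ[√134] and disc(K) = 4d = 536.
disc(K) = 536 is not divisible by 293; 293 is unramified.
(134/293) = 134^146 mod 293 = 292, giving Legendre symbol -1.
d is a non-residue mod p, hence 293 remains inert in O_K.

remains prime (inert)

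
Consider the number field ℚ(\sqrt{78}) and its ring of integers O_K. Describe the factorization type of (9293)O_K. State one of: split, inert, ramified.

78 mod 4 = 2, hence disc K = 4·78 = 312 and O_K = ℤ[√78].
Since gcd(9293, 312) = 1 the prime 9293 does not ramify.
Compute (78/9293) via Euler: 78^((9293-1)/2) mod 9293 = 9292, so (78/9293) = -1.
Legendre symbol -1 ⇒ 9293 is inert.

9293 remains inert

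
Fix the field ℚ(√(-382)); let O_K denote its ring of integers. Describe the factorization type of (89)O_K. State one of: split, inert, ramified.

-382 mod 4 = 2, hence disc K = 4·(-382) = -1528 and O_K = ℤ[√-382].
89 ∤ -1528, so 89 is unramified.
Legendre symbol by Euler's criterion: (-382/89) ≡ (-382)^44 ≡ 88 (mod 89), i.e. (-382/89) = -1.
Legendre symbol -1 ⇒ 89 is inert.

inert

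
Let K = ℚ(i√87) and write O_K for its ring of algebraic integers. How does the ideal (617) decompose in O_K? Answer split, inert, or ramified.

split — (617) = 𝔭₁𝔭₂ with 𝔭₁ ≠ 𝔭₂

d = -87 ≡ 1 (mod 4), so O_K = ℤ[(1+√-87)/2] and disc(K) = d = -87.
Since gcd(617, -87) = 1 the prime 617 does not ramify.
Euler's criterion: (-87)^308 mod 617 = 1. Thus (-87|617) = 1.
(-87/617) = 1, so 617 splits.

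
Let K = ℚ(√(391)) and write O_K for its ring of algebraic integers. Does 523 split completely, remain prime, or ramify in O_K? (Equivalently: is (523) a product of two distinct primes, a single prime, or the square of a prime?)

391 mod 4 = 3, hence disc K = 4·391 = 1564 and O_K = ℤ[√391].
523 ∤ 1564, so 523 is unramified.
(391/523) = 391^261 mod 523 = 1, giving Legendre symbol 1.
(391/523) = 1, so 523 splits.

split — (523) = 𝔭₁𝔭₂ with 𝔭₁ ≠ 𝔭₂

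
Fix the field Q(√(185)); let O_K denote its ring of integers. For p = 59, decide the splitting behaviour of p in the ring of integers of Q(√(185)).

inert — (59) stays prime in O_K

d = 185 ≡ 1 (mod 4), so O_K = ℤ[(1+√185)/2] and disc(K) = d = 185.
disc(K) = 185 is not divisible by 59; 59 is unramified.
Legendre symbol by Euler's criterion: (185/59) ≡ 185^29 ≡ 58 (mod 59), i.e. (185/59) = -1.
Legendre symbol -1 ⇒ 59 is inert.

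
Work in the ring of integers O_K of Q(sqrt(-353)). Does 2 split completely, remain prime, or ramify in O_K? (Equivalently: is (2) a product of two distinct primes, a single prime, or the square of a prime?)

ramified — (2) = 𝔭²

d = -353 ≡ 3 (mod 4), so O_K = ℤ[√-353] and disc(K) = 4d = -1412.
disc(K) = -1412 = 2·(-706), so p = 2 is ramified.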